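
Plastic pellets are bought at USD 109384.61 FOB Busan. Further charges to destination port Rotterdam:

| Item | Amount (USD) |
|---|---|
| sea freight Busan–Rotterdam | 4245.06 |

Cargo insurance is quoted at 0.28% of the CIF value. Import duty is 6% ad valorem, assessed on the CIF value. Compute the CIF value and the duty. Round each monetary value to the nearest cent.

Let C be the CIF value. C = FOB price + freight + 0.28% × C
C − 0.28% × C = 109384.61 + 4245.06
0.9972 × C = 113629.67
C = 113629.67 / 0.9972 = 113948.73
Insurance premium = 0.28% × 113948.73 = 319.06
Import duty = 113948.73 × 6% = 6836.92

CIF value: USD 113948.73; import duty: USD 6836.92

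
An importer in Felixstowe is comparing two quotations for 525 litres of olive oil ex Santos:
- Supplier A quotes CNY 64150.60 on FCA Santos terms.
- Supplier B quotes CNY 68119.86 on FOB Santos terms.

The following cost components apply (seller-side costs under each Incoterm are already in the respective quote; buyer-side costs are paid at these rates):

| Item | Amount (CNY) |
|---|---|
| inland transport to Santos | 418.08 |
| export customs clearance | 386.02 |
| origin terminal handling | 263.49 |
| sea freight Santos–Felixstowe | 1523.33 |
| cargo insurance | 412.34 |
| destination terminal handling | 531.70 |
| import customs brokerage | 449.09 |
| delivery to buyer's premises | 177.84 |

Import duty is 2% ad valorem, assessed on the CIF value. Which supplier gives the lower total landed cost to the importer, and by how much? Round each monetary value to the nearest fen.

Supplier A (FCA):
CIF value = FCA price + origin terminal + freight + insurance = 64150.60 + 263.49 + 1523.33 + 412.34 = 66349.76
Import duty = 66349.76 × 2% = 1327.00
Buyer bears (A): 263.49 + 1523.33 + 412.34 + 531.70 + 449.09 + 177.84 = 3357.79
Landed cost (A) = invoice 64150.60 + 3357.79 + duty 1327.00 = 68835.39
Supplier B (FOB):
CIF value = FOB price + freight + insurance = 68119.86 + 1523.33 + 412.34 = 70055.53
Import duty = 70055.53 × 2% = 1401.11
Buyer bears (B): 1523.33 + 412.34 + 531.70 + 449.09 + 177.84 = 3094.30
Landed cost (B) = invoice 68119.86 + 3094.30 + duty 1401.11 = 72615.27
Difference = |68835.39 − 72615.27| = 3779.88

Supplier A is cheaper by CNY 3779.88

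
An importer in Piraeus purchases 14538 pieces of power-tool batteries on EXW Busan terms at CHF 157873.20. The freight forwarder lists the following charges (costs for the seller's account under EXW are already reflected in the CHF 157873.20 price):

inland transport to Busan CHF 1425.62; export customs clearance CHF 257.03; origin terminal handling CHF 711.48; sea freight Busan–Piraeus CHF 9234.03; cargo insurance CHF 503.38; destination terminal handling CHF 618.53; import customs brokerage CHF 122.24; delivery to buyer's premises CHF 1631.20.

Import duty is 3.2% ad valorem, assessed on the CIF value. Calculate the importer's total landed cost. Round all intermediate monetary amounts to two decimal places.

EXW: the seller makes goods available at their premises; the buyer bears all onward costs.
CIF value = EXW price + inland to port + export clearance + origin terminal + freight + insurance = 157873.20 + 1425.62 + 257.03 + 711.48 + 9234.03 + 503.38 = 170004.74
Import duty = 170004.74 × 3.2% = 5440.15
Buyer bears: inland to port 1425.62 + export clearance 257.03 + origin terminal 711.48 + freight 9234.03 + insurance 503.38 + destination terminal 618.53 + brokerage 122.24 + delivery 1631.20 + duty 5440.15 = 19943.66
Landed cost = invoice 157873.20 + 19943.66 = 177816.86

Total landed cost: CHF 177816.86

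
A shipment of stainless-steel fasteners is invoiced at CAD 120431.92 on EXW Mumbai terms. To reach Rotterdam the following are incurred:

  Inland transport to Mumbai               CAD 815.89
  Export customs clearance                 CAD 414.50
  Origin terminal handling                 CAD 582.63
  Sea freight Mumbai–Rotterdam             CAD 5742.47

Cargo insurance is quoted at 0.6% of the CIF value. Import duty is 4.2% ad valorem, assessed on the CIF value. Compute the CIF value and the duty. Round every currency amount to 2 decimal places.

CIF value: CAD 128759.97; import duty: CAD 5407.92

Let C be the CIF value. C = EXW price + pre-shipment costs + freight + 0.6% × C
C − 0.6% × C = 120431.92 + 815.89 + 414.50 + 582.63 + 5742.47
0.994 × C = 127987.41
C = 127987.41 / 0.994 = 128759.97
Insurance premium = 0.6% × 128759.97 = 772.56
Import duty = 128759.97 × 4.2% = 5407.92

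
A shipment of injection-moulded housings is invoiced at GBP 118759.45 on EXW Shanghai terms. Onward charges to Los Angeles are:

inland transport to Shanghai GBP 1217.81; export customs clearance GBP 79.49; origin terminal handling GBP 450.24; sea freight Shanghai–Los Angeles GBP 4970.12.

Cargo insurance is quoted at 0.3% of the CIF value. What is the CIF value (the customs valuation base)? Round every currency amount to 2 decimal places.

CIF value: GBP 125854.67

Let C be the CIF value. C = EXW price + pre-shipment costs + freight + 0.3% × C
C − 0.3% × C = 118759.45 + 1217.81 + 79.49 + 450.24 + 4970.12
0.997 × C = 125477.11
C = 125477.11 / 0.997 = 125854.67
Insurance premium = 0.3% × 125854.67 = 377.56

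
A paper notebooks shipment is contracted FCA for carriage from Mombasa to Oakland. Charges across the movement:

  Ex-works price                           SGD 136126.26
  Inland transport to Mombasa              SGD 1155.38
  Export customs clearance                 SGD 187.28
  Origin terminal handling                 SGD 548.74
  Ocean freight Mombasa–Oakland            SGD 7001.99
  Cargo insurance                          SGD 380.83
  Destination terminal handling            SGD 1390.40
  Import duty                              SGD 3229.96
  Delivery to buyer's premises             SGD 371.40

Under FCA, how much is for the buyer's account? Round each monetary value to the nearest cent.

Buyer's account: SGD 12923.32

FCA: the seller delivers export-cleared goods to the carrier; the buyer bears costs from that point.
Seller's account: goods 136126.26 + inland to port 1155.38 + export clearance 187.28 = 137468.92
Buyer's account: origin terminal 548.74 + freight 7001.99 + insurance 380.83 + destination terminal 1390.40 + duty 3229.96 + delivery 371.40 = 12923.32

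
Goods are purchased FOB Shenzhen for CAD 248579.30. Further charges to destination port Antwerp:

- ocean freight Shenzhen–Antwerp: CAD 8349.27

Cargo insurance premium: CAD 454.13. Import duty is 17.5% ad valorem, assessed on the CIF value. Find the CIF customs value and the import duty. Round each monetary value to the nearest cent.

CIF = FOB price + freight + insurance
CIF = 248579.30 + 8349.27 + 454.13 = 257382.70
Import duty = 257382.70 × 17.5% = 45041.97

CIF value: CAD 257382.70; import duty: CAD 45041.97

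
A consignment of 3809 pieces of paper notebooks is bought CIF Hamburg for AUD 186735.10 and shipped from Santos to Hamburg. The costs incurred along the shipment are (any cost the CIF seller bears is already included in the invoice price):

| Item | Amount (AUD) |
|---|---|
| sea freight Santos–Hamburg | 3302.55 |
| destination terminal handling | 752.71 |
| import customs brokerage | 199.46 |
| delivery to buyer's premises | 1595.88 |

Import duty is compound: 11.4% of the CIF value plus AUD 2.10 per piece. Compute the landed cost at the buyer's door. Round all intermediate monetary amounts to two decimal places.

Total landed cost: AUD 218569.85

CIF: the seller pays costs through ocean freight and marine insurance to the destination port.
Already in the invoice (seller's account under CIF): freight — exclude.
The CIF price already equals the CIF value: 186735.10
Ad valorem component: 186735.10 × 11.4% = 21287.80
Specific component: 3809 × 2.10 = 7998.90
Import duty = 21287.80 + 7998.90 = 29286.70
Buyer bears: destination terminal 752.71 + brokerage 199.46 + delivery 1595.88 + duty 29286.70 = 31834.75
Landed cost = invoice 186735.10 + 31834.75 = 218569.85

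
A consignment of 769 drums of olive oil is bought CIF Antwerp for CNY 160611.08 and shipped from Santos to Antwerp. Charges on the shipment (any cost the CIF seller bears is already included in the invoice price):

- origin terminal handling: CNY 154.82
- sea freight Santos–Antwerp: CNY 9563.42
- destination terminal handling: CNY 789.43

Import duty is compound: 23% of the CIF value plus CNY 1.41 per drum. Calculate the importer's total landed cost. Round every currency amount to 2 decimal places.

CIF: the seller pays costs through ocean freight and marine insurance to the destination port.
Already in the invoice (seller's account under CIF): origin terminal, freight — exclude.
The CIF price already equals the CIF value: 160611.08
Ad valorem component: 160611.08 × 23% = 36940.55
Specific component: 769 × 1.41 = 1084.29
Import duty = 36940.55 + 1084.29 = 38024.84
Buyer bears: destination terminal 789.43 + duty 38024.84 = 38814.27
Landed cost = invoice 160611.08 + 38814.27 = 199425.35

Total landed cost: CNY 199425.35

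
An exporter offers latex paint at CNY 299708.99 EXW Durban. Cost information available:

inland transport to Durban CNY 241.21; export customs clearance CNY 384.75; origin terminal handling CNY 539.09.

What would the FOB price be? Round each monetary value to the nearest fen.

FOB price: CNY 300874.04

From EXW to FOB, the seller additionally bears: inland to port, export clearance, origin terminal.
FOB price = 299708.99 + 241.21 + 384.75 + 539.09 = 300874.04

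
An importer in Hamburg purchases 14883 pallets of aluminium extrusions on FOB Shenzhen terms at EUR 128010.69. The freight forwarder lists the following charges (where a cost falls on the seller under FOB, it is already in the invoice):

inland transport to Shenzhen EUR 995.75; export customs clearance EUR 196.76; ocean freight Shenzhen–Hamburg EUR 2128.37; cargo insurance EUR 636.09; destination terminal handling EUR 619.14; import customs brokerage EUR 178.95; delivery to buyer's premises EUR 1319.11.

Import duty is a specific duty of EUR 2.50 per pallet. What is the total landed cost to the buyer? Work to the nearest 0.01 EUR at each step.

Total landed cost: EUR 170099.85

FOB: the seller bears costs until goods are on board at the origin port; the buyer bears freight, insurance and all costs thereafter.
Already in the invoice (seller's account under FOB): inland to port, export clearance — exclude.
CIF value = FOB price + freight + insurance = 128010.69 + 2128.37 + 636.09 = 130775.15
Import duty = 14883 × 2.50 = 37207.50
Buyer bears: freight 2128.37 + insurance 636.09 + destination terminal 619.14 + brokerage 178.95 + delivery 1319.11 + duty 37207.50 = 42089.16
Landed cost = invoice 128010.69 + 42089.16 = 170099.85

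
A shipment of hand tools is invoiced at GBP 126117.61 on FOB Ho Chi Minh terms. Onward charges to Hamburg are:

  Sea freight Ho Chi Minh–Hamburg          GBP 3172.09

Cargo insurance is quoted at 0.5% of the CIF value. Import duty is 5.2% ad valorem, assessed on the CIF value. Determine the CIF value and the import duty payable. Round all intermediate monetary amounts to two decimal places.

Let C be the CIF value. C = FOB price + freight + 0.5% × C
C − 0.5% × C = 126117.61 + 3172.09
0.995 × C = 129289.70
C = 129289.70 / 0.995 = 129939.40
Insurance premium = 0.5% × 129939.40 = 649.70
Import duty = 129939.40 × 5.2% = 6756.85

CIF value: GBP 129939.40; import duty: GBP 6756.85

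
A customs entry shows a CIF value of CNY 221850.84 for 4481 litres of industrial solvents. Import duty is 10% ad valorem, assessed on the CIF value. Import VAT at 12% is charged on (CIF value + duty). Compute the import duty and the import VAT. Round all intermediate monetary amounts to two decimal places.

Import duty = 221850.84 × 10% = 22185.08
VAT base = CIF + duty = 221850.84 + 22185.08 = 244035.92
Import VAT = 244035.92 × 12% = 29284.31

Import duty: CNY 22185.08; import VAT: CNY 29284.31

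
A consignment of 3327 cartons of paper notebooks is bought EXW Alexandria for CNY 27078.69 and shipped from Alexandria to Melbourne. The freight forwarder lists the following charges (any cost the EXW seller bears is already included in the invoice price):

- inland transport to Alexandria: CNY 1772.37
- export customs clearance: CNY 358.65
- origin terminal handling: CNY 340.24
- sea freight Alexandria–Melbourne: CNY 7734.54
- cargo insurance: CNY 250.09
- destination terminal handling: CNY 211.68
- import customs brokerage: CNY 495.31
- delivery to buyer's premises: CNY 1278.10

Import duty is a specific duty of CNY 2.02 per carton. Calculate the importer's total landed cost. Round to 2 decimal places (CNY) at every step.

Total landed cost: CNY 46240.21

EXW: the seller makes goods available at their premises; the buyer bears all onward costs.
CIF value = EXW price + inland to port + export clearance + origin terminal + freight + insurance = 27078.69 + 1772.37 + 358.65 + 340.24 + 7734.54 + 250.09 = 37534.58
Import duty = 3327 × 2.02 = 6720.54
Buyer bears: inland to port 1772.37 + export clearance 358.65 + origin terminal 340.24 + freight 7734.54 + insurance 250.09 + destination terminal 211.68 + brokerage 495.31 + delivery 1278.10 + duty 6720.54 = 19161.52
Landed cost = invoice 27078.69 + 19161.52 = 46240.21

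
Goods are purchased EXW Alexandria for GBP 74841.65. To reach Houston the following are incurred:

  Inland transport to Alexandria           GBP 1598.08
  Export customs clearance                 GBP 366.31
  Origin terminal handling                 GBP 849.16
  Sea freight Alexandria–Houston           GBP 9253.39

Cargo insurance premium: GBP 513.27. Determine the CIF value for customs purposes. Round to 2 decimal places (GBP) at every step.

CIF = EXW price + pre-shipment costs + freight + insurance
CIF = 74841.65 + 1598.08 + 366.31 + 849.16 + 9253.39 + 513.27 = 87421.86

CIF value: GBP 87421.86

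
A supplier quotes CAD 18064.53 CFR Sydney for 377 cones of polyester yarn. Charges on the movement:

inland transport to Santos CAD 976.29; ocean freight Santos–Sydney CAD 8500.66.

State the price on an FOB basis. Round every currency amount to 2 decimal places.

FOB price: CAD 9563.87

Not relevant to the conversion: inland to port — on the seller under both CFR and FOB; already in the CFR price and stays in the FOB price.
From CFR to FOB, the seller no longer bears: freight.
FOB price = 18064.53 − 8500.66 = 9563.87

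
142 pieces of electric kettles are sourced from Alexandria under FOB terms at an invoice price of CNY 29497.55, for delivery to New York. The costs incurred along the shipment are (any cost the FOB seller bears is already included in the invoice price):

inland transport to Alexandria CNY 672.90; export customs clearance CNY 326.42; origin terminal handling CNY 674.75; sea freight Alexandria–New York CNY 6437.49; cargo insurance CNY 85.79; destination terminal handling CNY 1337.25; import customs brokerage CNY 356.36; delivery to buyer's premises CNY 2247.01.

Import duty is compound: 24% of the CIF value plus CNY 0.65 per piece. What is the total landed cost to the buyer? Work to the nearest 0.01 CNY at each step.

FOB: the seller bears costs until goods are on board at the origin port; the buyer bears freight, insurance and all costs thereafter.
Already in the invoice (seller's account under FOB): inland to port, export clearance, origin terminal — exclude.
CIF value = FOB price + freight + insurance = 29497.55 + 6437.49 + 85.79 = 36020.83
Ad valorem component: 36020.83 × 24% = 8645.00
Specific component: 142 × 0.65 = 92.30
Import duty = 8645.00 + 92.30 = 8737.30
Buyer bears: freight 6437.49 + insurance 85.79 + destination terminal 1337.25 + brokerage 356.36 + delivery 2247.01 + duty 8737.30 = 19201.20
Landed cost = invoice 29497.55 + 19201.20 = 48698.75

Total landed cost: CNY 48698.75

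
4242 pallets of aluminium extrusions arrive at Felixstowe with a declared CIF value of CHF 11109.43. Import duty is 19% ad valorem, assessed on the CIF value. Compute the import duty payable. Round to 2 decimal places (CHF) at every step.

Import duty: CHF 2110.79

Import duty = 11109.43 × 19% = 2110.79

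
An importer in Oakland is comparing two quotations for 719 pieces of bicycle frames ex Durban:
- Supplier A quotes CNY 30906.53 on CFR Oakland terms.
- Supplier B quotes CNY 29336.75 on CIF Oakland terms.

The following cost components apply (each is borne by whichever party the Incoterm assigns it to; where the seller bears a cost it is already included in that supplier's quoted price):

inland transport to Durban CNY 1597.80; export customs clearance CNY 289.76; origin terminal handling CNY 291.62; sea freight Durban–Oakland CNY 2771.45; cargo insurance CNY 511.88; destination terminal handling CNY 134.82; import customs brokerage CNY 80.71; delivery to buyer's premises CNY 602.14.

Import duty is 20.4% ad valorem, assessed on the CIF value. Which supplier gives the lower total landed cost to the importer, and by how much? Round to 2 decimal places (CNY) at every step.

Supplier B is cheaper by CNY 2506.32

Supplier A (CFR):
CIF value = CFR price + insurance = 30906.53 + 511.88 = 31418.41
Import duty = 31418.41 × 20.4% = 6409.36
Buyer bears (A): 511.88 + 134.82 + 80.71 + 602.14 = 1329.55
Landed cost (A) = invoice 30906.53 + 1329.55 + duty 6409.36 = 38645.44
Supplier B (CIF):
The CIF price already equals the CIF value: 29336.75
Import duty = 29336.75 × 20.4% = 5984.70
Buyer bears (B): 134.82 + 80.71 + 602.14 = 817.67
Landed cost (B) = invoice 29336.75 + 817.67 + duty 5984.70 = 36139.12
Difference = |38645.44 − 36139.12| = 2506.32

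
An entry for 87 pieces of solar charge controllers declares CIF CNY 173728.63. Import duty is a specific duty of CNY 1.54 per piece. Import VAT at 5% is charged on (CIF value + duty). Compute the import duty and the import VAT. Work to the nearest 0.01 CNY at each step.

Import duty: CNY 133.98; import VAT: CNY 8693.13

Import duty = 87 × 1.54 = 133.98
VAT base = CIF + duty = 173728.63 + 133.98 = 173862.61
Import VAT = 173862.61 × 5% = 8693.13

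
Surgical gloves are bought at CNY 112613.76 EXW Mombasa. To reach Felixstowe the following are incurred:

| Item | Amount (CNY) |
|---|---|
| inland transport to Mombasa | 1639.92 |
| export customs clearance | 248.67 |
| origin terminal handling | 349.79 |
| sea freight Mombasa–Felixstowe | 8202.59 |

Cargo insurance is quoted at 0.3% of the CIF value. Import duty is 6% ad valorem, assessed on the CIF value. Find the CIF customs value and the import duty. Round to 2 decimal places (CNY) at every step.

Let C be the CIF value. C = EXW price + pre-shipment costs + freight + 0.3% × C
C − 0.3% × C = 112613.76 + 1639.92 + 248.67 + 349.79 + 8202.59
0.997 × C = 123054.73
C = 123054.73 / 0.997 = 123425.01
Insurance premium = 0.3% × 123425.01 = 370.28
Import duty = 123425.01 × 6% = 7405.50

CIF value: CNY 123425.01; import duty: CNY 7405.50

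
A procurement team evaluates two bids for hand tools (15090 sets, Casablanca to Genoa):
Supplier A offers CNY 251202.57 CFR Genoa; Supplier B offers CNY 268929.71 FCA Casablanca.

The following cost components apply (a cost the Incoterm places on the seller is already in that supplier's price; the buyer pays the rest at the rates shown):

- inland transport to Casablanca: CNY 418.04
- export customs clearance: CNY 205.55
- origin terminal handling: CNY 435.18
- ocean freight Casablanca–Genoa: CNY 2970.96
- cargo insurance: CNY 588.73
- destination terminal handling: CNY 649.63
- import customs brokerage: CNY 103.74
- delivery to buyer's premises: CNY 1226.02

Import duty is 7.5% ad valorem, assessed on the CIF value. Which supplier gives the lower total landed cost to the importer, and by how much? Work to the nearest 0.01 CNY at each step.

Supplier A is cheaper by CNY 22718.27

Supplier A (CFR):
CIF value = CFR price + insurance = 251202.57 + 588.73 = 251791.30
Import duty = 251791.30 × 7.5% = 18884.35
Buyer bears (A): 588.73 + 649.63 + 103.74 + 1226.02 = 2568.12
Landed cost (A) = invoice 251202.57 + 2568.12 + duty 18884.35 = 272655.04
Supplier B (FCA):
CIF value = FCA price + origin terminal + freight + insurance = 268929.71 + 435.18 + 2970.96 + 588.73 = 272924.58
Import duty = 272924.58 × 7.5% = 20469.34
Buyer bears (B): 435.18 + 2970.96 + 588.73 + 649.63 + 103.74 + 1226.02 = 5974.26
Landed cost (B) = invoice 268929.71 + 5974.26 + duty 20469.34 = 295373.31
Difference = |272655.04 − 295373.31| = 22718.27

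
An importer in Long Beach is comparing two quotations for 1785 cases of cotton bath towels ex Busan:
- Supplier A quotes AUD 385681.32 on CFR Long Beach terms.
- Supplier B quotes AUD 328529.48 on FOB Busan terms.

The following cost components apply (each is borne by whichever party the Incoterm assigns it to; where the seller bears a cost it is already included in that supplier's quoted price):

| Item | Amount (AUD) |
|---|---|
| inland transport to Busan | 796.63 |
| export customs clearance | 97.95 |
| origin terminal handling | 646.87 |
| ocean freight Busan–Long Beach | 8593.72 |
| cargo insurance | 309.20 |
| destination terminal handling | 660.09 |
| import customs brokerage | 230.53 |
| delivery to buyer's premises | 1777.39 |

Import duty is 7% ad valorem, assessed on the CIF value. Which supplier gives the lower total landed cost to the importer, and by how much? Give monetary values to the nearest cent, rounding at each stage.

Supplier A (CFR):
CIF value = CFR price + insurance = 385681.32 + 309.20 = 385990.52
Import duty = 385990.52 × 7% = 27019.34
Buyer bears (A): 309.20 + 660.09 + 230.53 + 1777.39 = 2977.21
Landed cost (A) = invoice 385681.32 + 2977.21 + duty 27019.34 = 415677.87
Supplier B (FOB):
CIF value = FOB price + freight + insurance = 328529.48 + 8593.72 + 309.20 = 337432.40
Import duty = 337432.40 × 7% = 23620.27
Buyer bears (B): 8593.72 + 309.20 + 660.09 + 230.53 + 1777.39 = 11570.93
Landed cost (B) = invoice 328529.48 + 11570.93 + duty 23620.27 = 363720.68
Difference = |415677.87 − 363720.68| = 51957.19

Supplier B is cheaper by AUD 51957.19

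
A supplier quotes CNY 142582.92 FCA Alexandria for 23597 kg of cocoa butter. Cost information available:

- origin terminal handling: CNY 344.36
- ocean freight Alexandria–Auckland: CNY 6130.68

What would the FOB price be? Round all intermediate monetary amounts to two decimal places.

FOB price: CNY 142927.28

Not relevant to the conversion: freight — on the buyer under both terms; not part of either seller's price.
From FCA to FOB, the seller additionally bears: origin terminal.
FOB price = 142582.92 + 344.36 = 142927.28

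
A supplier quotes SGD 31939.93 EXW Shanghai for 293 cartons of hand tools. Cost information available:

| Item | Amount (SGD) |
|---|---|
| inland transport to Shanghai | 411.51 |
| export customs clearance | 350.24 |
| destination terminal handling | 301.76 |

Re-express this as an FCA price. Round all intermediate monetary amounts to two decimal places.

FCA price: SGD 32701.68

Not relevant to the conversion: destination terminal — on the buyer under both terms; not part of either seller's price.
From EXW to FCA, the seller additionally bears: inland to port, export clearance.
FCA price = 31939.93 + 411.51 + 350.24 = 32701.68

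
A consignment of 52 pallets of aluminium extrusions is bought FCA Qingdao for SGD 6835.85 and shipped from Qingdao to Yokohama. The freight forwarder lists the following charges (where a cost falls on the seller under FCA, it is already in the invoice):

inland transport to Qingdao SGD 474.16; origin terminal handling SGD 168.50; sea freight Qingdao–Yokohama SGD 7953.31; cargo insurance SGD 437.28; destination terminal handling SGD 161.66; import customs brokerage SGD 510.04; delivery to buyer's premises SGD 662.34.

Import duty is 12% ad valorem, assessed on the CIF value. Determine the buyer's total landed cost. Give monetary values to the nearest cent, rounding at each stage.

FCA: the seller delivers export-cleared goods to the carrier; the buyer bears costs from that point.
Already in the invoice (seller's account under FCA): inland to port — exclude.
CIF value = FCA price + origin terminal + freight + insurance = 6835.85 + 168.50 + 7953.31 + 437.28 = 15394.94
Import duty = 15394.94 × 12% = 1847.39
Buyer bears: origin terminal 168.50 + freight 7953.31 + insurance 437.28 + destination terminal 161.66 + brokerage 510.04 + delivery 662.34 + duty 1847.39 = 11740.52
Landed cost = invoice 6835.85 + 11740.52 = 18576.37

Total landed cost: SGD 18576.37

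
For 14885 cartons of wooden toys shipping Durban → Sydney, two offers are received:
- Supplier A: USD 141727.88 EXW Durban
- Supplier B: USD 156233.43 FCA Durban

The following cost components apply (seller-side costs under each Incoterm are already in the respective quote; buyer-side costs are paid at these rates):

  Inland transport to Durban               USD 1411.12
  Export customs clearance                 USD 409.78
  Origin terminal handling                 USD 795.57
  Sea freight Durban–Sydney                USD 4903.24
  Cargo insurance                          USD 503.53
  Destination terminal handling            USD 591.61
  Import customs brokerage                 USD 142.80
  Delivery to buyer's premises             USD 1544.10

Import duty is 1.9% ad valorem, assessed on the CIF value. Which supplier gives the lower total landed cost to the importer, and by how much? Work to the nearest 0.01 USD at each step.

Supplier A (EXW):
CIF value = EXW price + inland to port + export clearance + origin terminal + freight + insurance = 141727.88 + 1411.12 + 409.78 + 795.57 + 4903.24 + 503.53 = 149751.12
Import duty = 149751.12 × 1.9% = 2845.27
Buyer bears (A): 1411.12 + 409.78 + 795.57 + 4903.24 + 503.53 + 591.61 + 142.80 + 1544.10 = 10301.75
Landed cost (A) = invoice 141727.88 + 10301.75 + duty 2845.27 = 154874.90
Supplier B (FCA):
CIF value = FCA price + origin terminal + freight + insurance = 156233.43 + 795.57 + 4903.24 + 503.53 = 162435.77
Import duty = 162435.77 × 1.9% = 3086.28
Buyer bears (B): 795.57 + 4903.24 + 503.53 + 591.61 + 142.80 + 1544.10 = 8480.85
Landed cost (B) = invoice 156233.43 + 8480.85 + duty 3086.28 = 167800.56
Difference = |154874.90 − 167800.56| = 12925.66

Supplier A is cheaper by USD 12925.66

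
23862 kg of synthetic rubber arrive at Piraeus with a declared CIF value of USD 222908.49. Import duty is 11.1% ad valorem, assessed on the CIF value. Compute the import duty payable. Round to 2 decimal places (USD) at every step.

Import duty = 222908.49 × 11.1% = 24742.84

Import duty: USD 24742.84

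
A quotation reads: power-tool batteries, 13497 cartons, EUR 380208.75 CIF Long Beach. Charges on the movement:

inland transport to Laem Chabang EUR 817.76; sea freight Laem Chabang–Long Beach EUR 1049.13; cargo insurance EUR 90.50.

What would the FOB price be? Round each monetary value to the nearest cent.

FOB price: EUR 379069.12

Not relevant to the conversion: inland to port — on the seller under both CIF and FOB; already in the CIF price and stays in the FOB price.
From CIF to FOB, the seller no longer bears: freight, insurance.
FOB price = 380208.75 − 1049.13 − 90.50 = 379069.12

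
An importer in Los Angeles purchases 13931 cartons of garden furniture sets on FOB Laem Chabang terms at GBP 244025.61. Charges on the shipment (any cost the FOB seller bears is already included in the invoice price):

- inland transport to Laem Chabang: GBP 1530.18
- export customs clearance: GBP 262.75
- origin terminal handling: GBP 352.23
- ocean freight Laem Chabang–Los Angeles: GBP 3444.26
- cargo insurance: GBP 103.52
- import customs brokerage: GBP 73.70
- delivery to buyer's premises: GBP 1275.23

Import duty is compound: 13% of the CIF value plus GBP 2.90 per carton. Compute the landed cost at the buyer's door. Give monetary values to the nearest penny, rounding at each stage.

Total landed cost: GBP 321506.76

FOB: the seller bears costs until goods are on board at the origin port; the buyer bears freight, insurance and all costs thereafter.
Already in the invoice (seller's account under FOB): inland to port, export clearance, origin terminal — exclude.
CIF value = FOB price + freight + insurance = 244025.61 + 3444.26 + 103.52 = 247573.39
Ad valorem component: 247573.39 × 13% = 32184.54
Specific component: 13931 × 2.90 = 40399.90
Import duty = 32184.54 + 40399.90 = 72584.44
Buyer bears: freight 3444.26 + insurance 103.52 + brokerage 73.70 + delivery 1275.23 + duty 72584.44 = 77481.15
Landed cost = invoice 244025.61 + 77481.15 = 321506.76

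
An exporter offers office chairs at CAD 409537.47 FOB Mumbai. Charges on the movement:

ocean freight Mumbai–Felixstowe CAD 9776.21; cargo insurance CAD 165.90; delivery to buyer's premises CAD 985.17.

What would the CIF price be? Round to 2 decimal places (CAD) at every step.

CIF price: CAD 419479.58

Not relevant to the conversion: delivery — on the buyer under both terms; not part of either seller's price.
From FOB to CIF, the seller additionally bears: freight, insurance.
CIF price = 409537.47 + 9776.21 + 165.90 = 419479.58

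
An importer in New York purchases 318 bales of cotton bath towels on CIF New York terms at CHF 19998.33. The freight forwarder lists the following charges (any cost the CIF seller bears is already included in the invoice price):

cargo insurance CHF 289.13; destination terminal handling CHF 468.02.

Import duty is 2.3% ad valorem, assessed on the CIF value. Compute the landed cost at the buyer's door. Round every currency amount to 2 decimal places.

Total landed cost: CHF 20926.31

CIF: the seller pays costs through ocean freight and marine insurance to the destination port.
Already in the invoice (seller's account under CIF): insurance — exclude.
The CIF price already equals the CIF value: 19998.33
Import duty = 19998.33 × 2.3% = 459.96
Buyer bears: destination terminal 468.02 + duty 459.96 = 927.98
Landed cost = invoice 19998.33 + 927.98 = 20926.31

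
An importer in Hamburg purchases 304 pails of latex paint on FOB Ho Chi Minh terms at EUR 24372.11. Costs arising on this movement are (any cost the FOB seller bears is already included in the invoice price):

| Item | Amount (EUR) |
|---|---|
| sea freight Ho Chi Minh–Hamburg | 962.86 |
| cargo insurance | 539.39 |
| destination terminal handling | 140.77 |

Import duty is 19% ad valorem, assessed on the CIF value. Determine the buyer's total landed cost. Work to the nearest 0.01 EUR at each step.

Total landed cost: EUR 30931.26

FOB: the seller bears costs until goods are on board at the origin port; the buyer bears freight, insurance and all costs thereafter.
CIF value = FOB price + freight + insurance = 24372.11 + 962.86 + 539.39 = 25874.36
Import duty = 25874.36 × 19% = 4916.13
Buyer bears: freight 962.86 + insurance 539.39 + destination terminal 140.77 + duty 4916.13 = 6559.15
Landed cost = invoice 24372.11 + 6559.15 = 30931.26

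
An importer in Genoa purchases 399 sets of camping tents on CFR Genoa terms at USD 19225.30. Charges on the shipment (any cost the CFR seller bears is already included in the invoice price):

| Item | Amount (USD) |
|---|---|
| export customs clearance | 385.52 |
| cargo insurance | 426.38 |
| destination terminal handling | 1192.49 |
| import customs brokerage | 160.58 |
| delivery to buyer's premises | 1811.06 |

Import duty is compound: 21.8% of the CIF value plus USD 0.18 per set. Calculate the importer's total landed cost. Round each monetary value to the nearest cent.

CFR: the seller pays costs through ocean freight to the destination port, but not insurance.
Already in the invoice (seller's account under CFR): export clearance — exclude.
CIF value = CFR price + insurance = 19225.30 + 426.38 = 19651.68
Ad valorem component: 19651.68 × 21.8% = 4284.07
Specific component: 399 × 0.18 = 71.82
Import duty = 4284.07 + 71.82 = 4355.89
Buyer bears: insurance 426.38 + destination terminal 1192.49 + brokerage 160.58 + delivery 1811.06 + duty 4355.89 = 7946.40
Landed cost = invoice 19225.30 + 7946.40 = 27171.70

Total landed cost: USD 27171.70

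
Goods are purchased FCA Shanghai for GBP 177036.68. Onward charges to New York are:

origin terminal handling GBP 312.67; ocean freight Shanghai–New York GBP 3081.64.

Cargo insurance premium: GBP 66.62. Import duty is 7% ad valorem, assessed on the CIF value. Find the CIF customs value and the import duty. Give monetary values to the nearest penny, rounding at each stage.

CIF = FCA price + pre-shipment costs + freight + insurance
CIF = 177036.68 + 312.67 + 3081.64 + 66.62 = 180497.61
Import duty = 180497.61 × 7% = 12634.83

CIF value: GBP 180497.61; import duty: GBP 12634.83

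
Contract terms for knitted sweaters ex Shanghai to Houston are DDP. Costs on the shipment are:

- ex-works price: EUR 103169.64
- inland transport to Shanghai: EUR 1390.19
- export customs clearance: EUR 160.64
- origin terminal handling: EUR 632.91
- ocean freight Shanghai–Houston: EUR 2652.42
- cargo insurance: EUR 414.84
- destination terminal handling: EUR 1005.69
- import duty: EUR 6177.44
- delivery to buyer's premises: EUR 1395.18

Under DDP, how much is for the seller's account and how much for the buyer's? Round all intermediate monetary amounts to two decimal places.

Seller: EUR 116998.95; buyer: EUR 0.00

DDP: the seller bears all costs including import duty.
Seller's account: goods 103169.64 + inland to port 1390.19 + export clearance 160.64 + origin terminal 632.91 + freight 2652.42 + insurance 414.84 + destination terminal 1005.69 + duty 6177.44 + delivery 1395.18 = 116998.95
Buyer's account: 0.00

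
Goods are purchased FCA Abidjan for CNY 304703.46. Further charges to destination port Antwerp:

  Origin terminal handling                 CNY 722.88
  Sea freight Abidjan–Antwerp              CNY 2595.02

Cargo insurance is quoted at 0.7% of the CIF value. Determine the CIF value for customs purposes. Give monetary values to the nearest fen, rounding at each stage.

CIF value: CNY 310192.71

Let C be the CIF value. C = FCA price + pre-shipment costs + freight + 0.7% × C
C − 0.7% × C = 304703.46 + 722.88 + 2595.02
0.993 × C = 308021.36
C = 308021.36 / 0.993 = 310192.71
Insurance premium = 0.7% × 310192.71 = 2171.35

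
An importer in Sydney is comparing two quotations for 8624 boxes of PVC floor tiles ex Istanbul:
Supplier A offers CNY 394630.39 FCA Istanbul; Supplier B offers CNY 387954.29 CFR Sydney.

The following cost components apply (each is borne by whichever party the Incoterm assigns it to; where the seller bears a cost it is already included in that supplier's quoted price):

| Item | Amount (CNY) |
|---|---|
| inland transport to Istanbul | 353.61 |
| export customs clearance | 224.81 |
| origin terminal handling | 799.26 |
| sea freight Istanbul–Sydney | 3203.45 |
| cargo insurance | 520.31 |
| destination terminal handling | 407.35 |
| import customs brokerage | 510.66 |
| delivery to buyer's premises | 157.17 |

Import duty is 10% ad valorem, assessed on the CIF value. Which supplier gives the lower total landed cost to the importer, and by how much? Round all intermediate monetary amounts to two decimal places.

Supplier B is cheaper by CNY 11746.69

Supplier A (FCA):
CIF value = FCA price + origin terminal + freight + insurance = 394630.39 + 799.26 + 3203.45 + 520.31 = 399153.41
Import duty = 399153.41 × 10% = 39915.34
Buyer bears (A): 799.26 + 3203.45 + 520.31 + 407.35 + 510.66 + 157.17 = 5598.20
Landed cost (A) = invoice 394630.39 + 5598.20 + duty 39915.34 = 440143.93
Supplier B (CFR):
CIF value = CFR price + insurance = 387954.29 + 520.31 = 388474.60
Import duty = 388474.60 × 10% = 38847.46
Buyer bears (B): 520.31 + 407.35 + 510.66 + 157.17 = 1595.49
Landed cost (B) = invoice 387954.29 + 1595.49 + duty 38847.46 = 428397.24
Difference = |440143.93 − 428397.24| = 11746.69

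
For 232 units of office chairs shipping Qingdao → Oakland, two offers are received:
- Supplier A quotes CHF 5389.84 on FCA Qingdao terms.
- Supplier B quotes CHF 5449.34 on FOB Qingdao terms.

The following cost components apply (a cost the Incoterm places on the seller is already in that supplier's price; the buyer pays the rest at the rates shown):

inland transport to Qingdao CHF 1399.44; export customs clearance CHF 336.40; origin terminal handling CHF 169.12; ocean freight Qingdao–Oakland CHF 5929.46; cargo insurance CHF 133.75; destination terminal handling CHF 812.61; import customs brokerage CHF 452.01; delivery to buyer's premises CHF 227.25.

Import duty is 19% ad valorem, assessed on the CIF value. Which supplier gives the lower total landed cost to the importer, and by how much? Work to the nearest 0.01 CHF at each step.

Supplier A (FCA):
CIF value = FCA price + origin terminal + freight + insurance = 5389.84 + 169.12 + 5929.46 + 133.75 = 11622.17
Import duty = 11622.17 × 19% = 2208.21
Buyer bears (A): 169.12 + 5929.46 + 133.75 + 812.61 + 452.01 + 227.25 = 7724.20
Landed cost (A) = invoice 5389.84 + 7724.20 + duty 2208.21 = 15322.25
Supplier B (FOB):
CIF value = FOB price + freight + insurance = 5449.34 + 5929.46 + 133.75 = 11512.55
Import duty = 11512.55 × 19% = 2187.38
Buyer bears (B): 5929.46 + 133.75 + 812.61 + 452.01 + 227.25 = 7555.08
Landed cost (B) = invoice 5449.34 + 7555.08 + duty 2187.38 = 15191.80
Difference = |15322.25 − 15191.80| = 130.45

Supplier B is cheaper by CHF 130.45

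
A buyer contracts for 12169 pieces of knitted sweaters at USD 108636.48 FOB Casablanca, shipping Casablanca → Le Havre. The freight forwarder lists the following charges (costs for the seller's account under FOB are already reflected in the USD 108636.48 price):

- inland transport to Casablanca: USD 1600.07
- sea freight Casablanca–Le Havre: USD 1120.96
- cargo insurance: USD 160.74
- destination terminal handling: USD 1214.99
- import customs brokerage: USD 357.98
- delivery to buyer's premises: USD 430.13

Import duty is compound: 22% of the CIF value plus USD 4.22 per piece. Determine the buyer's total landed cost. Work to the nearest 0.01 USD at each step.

Total landed cost: USD 187456.46

FOB: the seller bears costs until goods are on board at the origin port; the buyer bears freight, insurance and all costs thereafter.
Already in the invoice (seller's account under FOB): inland to port — exclude.
CIF value = FOB price + freight + insurance = 108636.48 + 1120.96 + 160.74 = 109918.18
Ad valorem component: 109918.18 × 22% = 24182.00
Specific component: 12169 × 4.22 = 51353.18
Import duty = 24182.00 + 51353.18 = 75535.18
Buyer bears: freight 1120.96 + insurance 160.74 + destination terminal 1214.99 + brokerage 357.98 + delivery 430.13 + duty 75535.18 = 78819.98
Landed cost = invoice 108636.48 + 78819.98 = 187456.46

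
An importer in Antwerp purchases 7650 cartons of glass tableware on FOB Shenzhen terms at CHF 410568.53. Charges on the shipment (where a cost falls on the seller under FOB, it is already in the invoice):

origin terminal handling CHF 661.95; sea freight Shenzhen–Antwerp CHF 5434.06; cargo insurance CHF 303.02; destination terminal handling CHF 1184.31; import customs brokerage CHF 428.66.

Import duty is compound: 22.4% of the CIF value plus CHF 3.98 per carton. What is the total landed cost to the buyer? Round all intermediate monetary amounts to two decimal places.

Total landed cost: CHF 541618.04

FOB: the seller bears costs until goods are on board at the origin port; the buyer bears freight, insurance and all costs thereafter.
Already in the invoice (seller's account under FOB): origin terminal — exclude.
CIF value = FOB price + freight + insurance = 410568.53 + 5434.06 + 303.02 = 416305.61
Ad valorem component: 416305.61 × 22.4% = 93252.46
Specific component: 7650 × 3.98 = 30447.00
Import duty = 93252.46 + 30447.00 = 123699.46
Buyer bears: freight 5434.06 + insurance 303.02 + destination terminal 1184.31 + brokerage 428.66 + duty 123699.46 = 131049.51
Landed cost = invoice 410568.53 + 131049.51 = 541618.04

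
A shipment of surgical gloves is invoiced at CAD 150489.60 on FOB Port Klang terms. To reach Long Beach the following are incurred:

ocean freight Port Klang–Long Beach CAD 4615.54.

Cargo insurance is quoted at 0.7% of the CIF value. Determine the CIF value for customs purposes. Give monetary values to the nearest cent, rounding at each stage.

Let C be the CIF value. C = FOB price + freight + 0.7% × C
C − 0.7% × C = 150489.60 + 4615.54
0.993 × C = 155105.14
C = 155105.14 / 0.993 = 156198.53
Insurance premium = 0.7% × 156198.53 = 1093.39

CIF value: CAD 156198.53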